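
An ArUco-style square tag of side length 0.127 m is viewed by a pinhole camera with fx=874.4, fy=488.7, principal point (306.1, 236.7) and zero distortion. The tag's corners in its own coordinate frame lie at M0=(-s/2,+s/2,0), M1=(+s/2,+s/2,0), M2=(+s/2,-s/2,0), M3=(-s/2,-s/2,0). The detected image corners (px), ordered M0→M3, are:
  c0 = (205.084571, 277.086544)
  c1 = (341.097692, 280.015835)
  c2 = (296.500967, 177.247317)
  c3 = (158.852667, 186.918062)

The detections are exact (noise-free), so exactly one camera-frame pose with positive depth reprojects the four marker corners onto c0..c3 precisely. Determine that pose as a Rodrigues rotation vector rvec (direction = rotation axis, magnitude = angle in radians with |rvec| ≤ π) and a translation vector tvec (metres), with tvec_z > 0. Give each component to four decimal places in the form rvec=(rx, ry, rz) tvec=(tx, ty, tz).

Intrinsics K: fx=874.4, fy=488.7, cx=306.1, cy=236.7
Marker side s = 0.127 m; corners in marker frame (Z=0):
  M0 = (-0.0635, +0.0635, 0)
  M1 = (+0.0635, +0.0635, 0)
  M2 = (+0.0635, -0.0635, 0)
  M3 = (-0.0635, -0.0635, 0)
Detected image corners:
  c0 = (205.084571, 277.086544) px
  c1 = (341.097692, 280.015835) px
  c2 = (296.500967, 177.247317) px
  c3 = (158.852667, 186.918062) px
Planar DLT: solve 8×8 A·h = b for H (H[2,2]=1):
  H  [+823.49007 +465.78486 +246.60202]
  H  [-258.59028 +855.54197 +231.74381]
  H  [-1.01341 +0.43045 +1.00000]
B = K⁻¹H; ‖b₁‖=1.646049, ‖b₂‖=1.646049; λ = 2/(‖b₁‖+‖b₂‖) = 0.607515, sign → tz>0 ⇒ λ=+0.607515
r₁ = λ·B[:,0] = (+0.78767,-0.02327,-0.61566); r₂ = λ·B[:,1] = (+0.23207,+0.93689,+0.26150)
r₃ = r₁×r₂ = (+0.57072,-0.34886,+0.74336); SVD([r₁ r₂ r₃]) → R = UVᵀ:
  R  [+0.78767 +0.23207 +0.57072]
  R  [-0.02327 +0.93689 -0.34886]
  R  [-0.61566 +0.26150 +0.74336]
t = (-0.04134, -0.00616, +0.60752) m
tr R = 2.467910; θ = arccos((tr R − 1)/2) = 0.746669 rad = 42.781°
axis k = ((R−Rᵀ)₃₂, (R−Rᵀ)₁₃, (R−Rᵀ)₂₁) / (2 sinθ) = (+0.449325, +0.873369, -0.187972)
rvec = θ·k = (+0.335497, +0.652118, -0.140353)

rvec=(0.3355, 0.6521, -0.1404) tvec=(-0.0413, -0.0062, 0.6075)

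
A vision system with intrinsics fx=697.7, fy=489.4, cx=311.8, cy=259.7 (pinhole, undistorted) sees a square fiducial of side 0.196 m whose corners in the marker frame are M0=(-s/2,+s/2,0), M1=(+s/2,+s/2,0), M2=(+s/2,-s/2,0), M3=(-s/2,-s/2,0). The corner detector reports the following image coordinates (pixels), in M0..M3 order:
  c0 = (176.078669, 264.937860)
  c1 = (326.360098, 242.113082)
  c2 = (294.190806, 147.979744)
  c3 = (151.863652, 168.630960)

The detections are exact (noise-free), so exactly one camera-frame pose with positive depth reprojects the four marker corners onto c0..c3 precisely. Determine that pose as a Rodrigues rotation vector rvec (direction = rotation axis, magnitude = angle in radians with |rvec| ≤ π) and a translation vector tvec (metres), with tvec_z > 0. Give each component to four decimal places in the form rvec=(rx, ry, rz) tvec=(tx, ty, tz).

Intrinsics K: fx=697.7, fy=489.4, cx=311.8, cy=259.7
Marker side s = 0.196 m; corners in marker frame (Z=0):
  M0 = (-0.0980, +0.0980, 0)
  M1 = (+0.0980, +0.0980, 0)
  M2 = (+0.0980, -0.0980, 0)
  M3 = (-0.0980, -0.0980, 0)
Detected image corners:
  c0 = (176.078669, 264.937860) px
  c1 = (326.360098, 242.113082) px
  c2 = (294.190806, 147.979744) px
  c3 = (151.863652, 168.630960) px
Planar DLT: solve 8×8 A·h = b for H (H[2,2]=1):
  H  [+757.94853 +75.83794 +237.09145]
  H  [-100.27134 +426.65125 +204.52120]
  H  [+0.05090 -0.28720 +1.00000]
B = K⁻¹H; ‖b₁‖=1.089782, ‖b₂‖=1.089782; λ = 2/(‖b₁‖+‖b₂‖) = 0.917614, sign → tz>0 ⇒ λ=+0.917614
r₁ = λ·B[:,0] = (+0.97598,-0.21279,+0.04671); r₂ = λ·B[:,1] = (+0.21751,+0.93981,-0.26353)
r₃ = r₁×r₂ = (+0.01218,+0.26736,+0.96352); SVD([r₁ r₂ r₃]) → R = UVᵀ:
  R  [+0.97598 +0.21751 +0.01218]
  R  [-0.21279 +0.93981 +0.26736]
  R  [+0.04671 -0.26353 +0.96352]
t = (-0.09826, -0.10346, +0.91761) m
tr R = 2.879306; θ = arccos((tr R − 1)/2) = 0.349181 rad = 20.007°
axis k = ((R−Rᵀ)₃₂, (R−Rᵀ)₁₃, (R−Rᵀ)₂₁) / (2 sinθ) = (-0.775876, -0.050450, -0.628865)
rvec = θ·k = (-0.270922, -0.017616, -0.219588)

rvec=(-0.2709, -0.0176, -0.2196) tvec=(-0.0983, -0.1035, 0.9176)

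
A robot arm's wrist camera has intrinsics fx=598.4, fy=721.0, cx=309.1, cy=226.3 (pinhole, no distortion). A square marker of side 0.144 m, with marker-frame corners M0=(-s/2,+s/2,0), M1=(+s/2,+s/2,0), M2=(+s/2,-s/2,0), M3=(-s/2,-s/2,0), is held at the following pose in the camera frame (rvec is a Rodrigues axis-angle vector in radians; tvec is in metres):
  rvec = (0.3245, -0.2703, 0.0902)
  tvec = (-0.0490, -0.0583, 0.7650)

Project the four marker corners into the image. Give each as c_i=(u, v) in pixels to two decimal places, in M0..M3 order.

c0=(209.59, 232.41) c1=(317.05, 237.80) c2=(332.25, 110.00) c3=(219.16, 97.25)

Intrinsics K: fx=598.4, fy=721.0, cx=309.1, cy=226.3
Marker side s = 0.144 m; corners in marker frame (Z=0):
  M0 = (-0.0720, +0.0720, 0)
  M1 = (+0.0720, +0.0720, 0)
  M2 = (+0.0720, -0.0720, 0)
  M3 = (-0.0720, -0.0720, 0)
rvec = (0.3245, -0.2703, 0.0902), |rvec| = θ = 0.43185 rad = 24.743°
Rodrigues: sinθ=0.41856, 1−cosθ=0.09181; R = I + sinθ·[k]× + (1−cosθ)·[k]×²:
    [+0.96003 -0.13060 -0.24757]
    [+0.04424 +0.94416 -0.32651]
    [+0.27639 +0.30250 +0.91220]
t = (-0.0490, -0.0583, 0.7650) m
M0: Pc = R·M0+t = (-0.12753, +0.00649, +0.76688); u = 598.4·(-0.12753)/0.76688 + 309.1 = 209.5915, v = 721.0·(+0.00649)/0.76688 + 226.3 = 232.4053
M1: Pc = R·M1+t = (+0.01072, +0.01286, +0.80668); u = 598.4·(+0.01072)/0.80668 + 309.1 = 317.0512, v = 721.0·(+0.01286)/0.80668 + 226.3 = 237.7985
M2: Pc = R·M2+t = (+0.02953, -0.12309, +0.76312); u = 598.4·(+0.02953)/0.76312 + 309.1 = 332.2523, v = 721.0·(-0.12309)/0.76312 + 226.3 = 110.0002
M3: Pc = R·M3+t = (-0.10872, -0.12946, +0.72332); u = 598.4·(-0.10872)/0.72332 + 309.1 = 219.1574, v = 721.0·(-0.12946)/0.72332 + 226.3 = 97.2503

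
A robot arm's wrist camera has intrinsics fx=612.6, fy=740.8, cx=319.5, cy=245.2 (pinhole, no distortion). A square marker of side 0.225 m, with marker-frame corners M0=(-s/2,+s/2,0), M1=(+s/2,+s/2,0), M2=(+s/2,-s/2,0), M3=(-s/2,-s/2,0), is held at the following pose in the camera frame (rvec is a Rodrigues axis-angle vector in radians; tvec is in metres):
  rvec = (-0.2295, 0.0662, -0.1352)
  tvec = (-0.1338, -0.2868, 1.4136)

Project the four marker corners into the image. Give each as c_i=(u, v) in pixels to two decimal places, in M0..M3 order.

c0=(217.99, 158.85) c1=(315.78, 141.14) c2=(303.81, 32.77) c3=(209.63, 50.69)

Intrinsics K: fx=612.6, fy=740.8, cx=319.5, cy=245.2
Marker side s = 0.225 m; corners in marker frame (Z=0):
  M0 = (-0.1125, +0.1125, 0)
  M1 = (+0.1125, +0.1125, 0)
  M2 = (+0.1125, -0.1125, 0)
  M3 = (-0.1125, -0.1125, 0)
rvec = (-0.2295, 0.0662, -0.1352), |rvec| = θ = 0.27447 rad = 15.726°
Rodrigues: sinθ=0.27103, 1−cosθ=0.03743; R = I + sinθ·[k]× + (1−cosθ)·[k]×²:
    [+0.98874 +0.12596 +0.08079]
    [-0.14106 +0.96475 +0.22218]
    [-0.04995 -0.23108 +0.97165]
t = (-0.1338, -0.2868, 1.4136) m
M0: Pc = R·M0+t = (-0.23086, -0.16240, +1.39322); u = 612.6·(-0.23086)/1.39322 + 319.5 = 217.9897, v = 740.8·(-0.16240)/1.39322 + 245.2 = 158.8509
M1: Pc = R·M1+t = (-0.00840, -0.19413, +1.38198); u = 612.6·(-0.00840)/1.38198 + 319.5 = 315.7782, v = 740.8·(-0.19413)/1.38198 + 245.2 = 141.1357
M2: Pc = R·M2+t = (-0.03674, -0.41120, +1.43398); u = 612.6·(-0.03674)/1.43398 + 319.5 = 303.8057, v = 740.8·(-0.41120)/1.43398 + 245.2 = 32.7702
M3: Pc = R·M3+t = (-0.25920, -0.37947, +1.44522); u = 612.6·(-0.25920)/1.44522 + 319.5 = 209.6284, v = 740.8·(-0.37947)/1.44522 + 245.2 = 50.6909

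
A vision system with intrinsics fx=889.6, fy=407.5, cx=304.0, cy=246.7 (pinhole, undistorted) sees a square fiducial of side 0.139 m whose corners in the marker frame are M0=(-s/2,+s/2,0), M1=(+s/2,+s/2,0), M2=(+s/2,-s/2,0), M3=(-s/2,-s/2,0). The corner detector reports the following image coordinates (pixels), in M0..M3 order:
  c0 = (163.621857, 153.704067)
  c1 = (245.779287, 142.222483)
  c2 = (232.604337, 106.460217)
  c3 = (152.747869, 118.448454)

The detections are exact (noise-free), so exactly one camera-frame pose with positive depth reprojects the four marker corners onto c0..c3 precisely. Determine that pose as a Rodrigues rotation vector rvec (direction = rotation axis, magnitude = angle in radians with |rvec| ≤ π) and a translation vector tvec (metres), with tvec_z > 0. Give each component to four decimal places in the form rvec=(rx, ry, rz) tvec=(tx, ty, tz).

Intrinsics K: fx=889.6, fy=407.5, cx=304.0, cy=246.7
Marker side s = 0.139 m; corners in marker frame (Z=0):
  M0 = (-0.0695, +0.0695, 0)
  M1 = (+0.0695, +0.0695, 0)
  M2 = (+0.0695, -0.0695, 0)
  M3 = (-0.0695, -0.0695, 0)
Detected image corners:
  c0 = (163.621857, 153.704067) px
  c1 = (245.779287, 142.222483) px
  c2 = (232.604337, 106.460217) px
  c3 = (152.747869, 118.448454) px
Planar DLT: solve 8×8 A·h = b for H (H[2,2]=1):
  H  [+550.44798 +50.59636 +198.15635]
  H  [-105.56972 +231.96687 +130.05252]
  H  [-0.16222 -0.18027 +1.00000]
B = K⁻¹H; ‖b₁‖=0.711850, ‖b₂‖=0.711850; λ = 2/(‖b₁‖+‖b₂‖) = 1.404790, sign → tz>0 ⇒ λ=+1.404790
r₁ = λ·B[:,0] = (+0.94710,-0.22597,-0.22789); r₂ = λ·B[:,1] = (+0.16644,+0.95298,-0.25324)
r₃ = r₁×r₂ = (+0.27440,+0.20191,+0.94018); SVD([r₁ r₂ r₃]) → R = UVᵀ:
  R  [+0.94710 +0.16644 +0.27440]
  R  [-0.22597 +0.95298 +0.20191]
  R  [-0.22789 -0.25324 +0.94018]
t = (-0.16714, -0.40212, +1.40479) m
tr R = 2.840260; θ = arccos((tr R − 1)/2) = 0.402384 rad = 23.055°
axis k = ((R−Rᵀ)₃₂, (R−Rᵀ)₁₃, (R−Rᵀ)₂₁) / (2 sinθ) = (-0.581127, +0.641310, -0.501012)
rvec = θ·k = (-0.233836, +0.258053, -0.201599)

rvec=(-0.2338, 0.2581, -0.2016) tvec=(-0.1671, -0.4021, 1.4048)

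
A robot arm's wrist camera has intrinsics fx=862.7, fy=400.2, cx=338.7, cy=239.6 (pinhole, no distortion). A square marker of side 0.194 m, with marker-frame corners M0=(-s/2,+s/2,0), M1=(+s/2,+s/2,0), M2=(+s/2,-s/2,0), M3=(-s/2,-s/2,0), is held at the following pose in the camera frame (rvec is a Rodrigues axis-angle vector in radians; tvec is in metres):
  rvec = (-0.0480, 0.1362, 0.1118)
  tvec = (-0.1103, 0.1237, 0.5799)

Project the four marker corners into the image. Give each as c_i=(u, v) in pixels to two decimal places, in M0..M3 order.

c0=(21.23, 381.86) c1=(298.98, 403.53) c2=(333.10, 266.18) c3=(57.44, 250.96)

Intrinsics K: fx=862.7, fy=400.2, cx=338.7, cy=239.6
Marker side s = 0.194 m; corners in marker frame (Z=0):
  M0 = (-0.0970, +0.0970, 0)
  M1 = (+0.0970, +0.0970, 0)
  M2 = (+0.0970, -0.0970, 0)
  M3 = (-0.0970, -0.0970, 0)
rvec = (-0.0480, 0.1362, 0.1118), |rvec| = θ = 0.18263 rad = 10.464°
Rodrigues: sinθ=0.18162, 1−cosθ=0.01663; R = I + sinθ·[k]× + (1−cosθ)·[k]×²:
    [+0.98452 -0.11444 +0.13277]
    [+0.10792 +0.99262 +0.05533]
    [-0.13812 -0.04014 +0.98960]
t = (-0.1103, 0.1237, 0.5799) m
M0: Pc = R·M0+t = (-0.21690, +0.20952, +0.58940); u = 862.7·(-0.21690)/0.58940 + 338.7 = 21.2290, v = 400.2·(+0.20952)/0.58940 + 239.6 = 381.8594
M1: Pc = R·M1+t = (-0.02590, +0.23045, +0.56261); u = 862.7·(-0.02590)/0.56261 + 338.7 = 298.9815, v = 400.2·(+0.23045)/0.56261 + 239.6 = 403.5274
M2: Pc = R·M2+t = (-0.00370, +0.03788, +0.57040); u = 862.7·(-0.00370)/0.57040 + 338.7 = 333.1022, v = 400.2·(+0.03788)/0.57040 + 239.6 = 266.1802
M3: Pc = R·M3+t = (-0.19470, +0.01695, +0.59719); u = 862.7·(-0.19470)/0.59719 + 338.7 = 57.4406, v = 400.2·(+0.01695)/0.59719 + 239.6 = 250.9573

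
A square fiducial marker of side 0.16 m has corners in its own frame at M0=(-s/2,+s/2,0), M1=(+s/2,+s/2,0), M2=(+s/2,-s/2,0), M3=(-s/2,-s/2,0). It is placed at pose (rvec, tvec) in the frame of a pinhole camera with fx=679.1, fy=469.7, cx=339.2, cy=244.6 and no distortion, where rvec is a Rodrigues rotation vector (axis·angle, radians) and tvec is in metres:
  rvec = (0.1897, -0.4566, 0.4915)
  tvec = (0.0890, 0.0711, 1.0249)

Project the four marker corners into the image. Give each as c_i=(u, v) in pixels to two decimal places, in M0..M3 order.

c0=(330.14, 295.47) c1=(410.56, 320.86) c2=(462.10, 260.00) c3=(384.70, 229.72)

Intrinsics K: fx=679.1, fy=469.7, cx=339.2, cy=244.6
Marker side s = 0.16 m; corners in marker frame (Z=0):
  M0 = (-0.0800, +0.0800, 0)
  M1 = (+0.0800, +0.0800, 0)
  M2 = (+0.0800, -0.0800, 0)
  M3 = (-0.0800, -0.0800, 0)
rvec = (0.1897, -0.4566, 0.4915), |rvec| = θ = 0.69717 rad = 39.945°
Rodrigues: sinθ=0.64205, 1−cosθ=0.23334; R = I + sinθ·[k]× + (1−cosθ)·[k]×²:
    [+0.78394 -0.49422 -0.37574]
    [+0.41106 +0.86675 -0.28244]
    [+0.46526 +0.06696 +0.88264]
t = (0.0890, 0.0711, 1.0249) m
M0: Pc = R·M0+t = (-0.01325, +0.10756, +0.99304); u = 679.1·(-0.01325)/0.99304 + 339.2 = 330.1367, v = 469.7·(+0.10756)/0.99304 + 244.6 = 295.4730
M1: Pc = R·M1+t = (+0.11218, +0.17332, +1.06748); u = 679.1·(+0.11218)/1.06748 + 339.2 = 410.5641, v = 469.7·(+0.17332)/1.06748 + 244.6 = 320.8645
M2: Pc = R·M2+t = (+0.19125, +0.03464, +1.05676); u = 679.1·(+0.19125)/1.05676 + 339.2 = 462.1035, v = 469.7·(+0.03464)/1.05676 + 244.6 = 259.9985
M3: Pc = R·M3+t = (+0.06582, -0.03112, +0.98232); u = 679.1·(+0.06582)/0.98232 + 339.2 = 384.7046, v = 469.7·(-0.03112)/0.98232 + 244.6 = 229.7176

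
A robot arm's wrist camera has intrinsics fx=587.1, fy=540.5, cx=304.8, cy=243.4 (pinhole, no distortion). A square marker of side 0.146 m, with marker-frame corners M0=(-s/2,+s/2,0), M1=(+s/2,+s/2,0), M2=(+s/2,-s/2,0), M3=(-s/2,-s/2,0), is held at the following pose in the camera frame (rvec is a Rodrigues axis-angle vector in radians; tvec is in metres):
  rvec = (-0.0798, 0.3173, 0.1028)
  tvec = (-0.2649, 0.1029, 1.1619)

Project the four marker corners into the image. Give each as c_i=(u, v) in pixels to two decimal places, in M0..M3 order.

Intrinsics K: fx=587.1, fy=540.5, cx=304.8, cy=243.4
Marker side s = 0.146 m; corners in marker frame (Z=0):
  M0 = (-0.0730, +0.0730, 0)
  M1 = (+0.0730, +0.0730, 0)
  M2 = (+0.0730, -0.0730, 0)
  M3 = (-0.0730, -0.0730, 0)
rvec = (-0.0798, 0.3173, 0.1028), |rvec| = θ = 0.34295 rad = 19.650°
Rodrigues: sinθ=0.33627, 1−cosθ=0.05823; R = I + sinθ·[k]× + (1−cosθ)·[k]×²:
    [+0.94492 -0.11333 +0.30705]
    [+0.08826 +0.99161 +0.09439]
    [-0.31518 -0.06209 +0.94700]
t = (-0.2649, 0.1029, 1.1619) m
M0: Pc = R·M0+t = (-0.34215, +0.16884, +1.18038); u = 587.1·(-0.34215)/1.18038 + 304.8 = 134.6188, v = 540.5·(+0.16884)/1.18038 + 243.4 = 320.7150
M1: Pc = R·M1+t = (-0.20419, +0.18173, +1.13436); u = 587.1·(-0.20419)/1.13436 + 304.8 = 199.1170, v = 540.5·(+0.18173)/1.13436 + 243.4 = 329.9912
M2: Pc = R·M2+t = (-0.18765, +0.03696, +1.14342); u = 587.1·(-0.18765)/1.14342 + 304.8 = 208.4510, v = 540.5·(+0.03696)/1.14342 + 243.4 = 260.8688
M3: Pc = R·M3+t = (-0.32561, +0.02407, +1.18944); u = 587.1·(-0.32561)/1.18944 + 304.8 = 144.0832, v = 540.5·(+0.02407)/1.18944 + 243.4 = 254.3374

c0=(134.62, 320.71) c1=(199.12, 329.99) c2=(208.45, 260.87) c3=(144.08, 254.34)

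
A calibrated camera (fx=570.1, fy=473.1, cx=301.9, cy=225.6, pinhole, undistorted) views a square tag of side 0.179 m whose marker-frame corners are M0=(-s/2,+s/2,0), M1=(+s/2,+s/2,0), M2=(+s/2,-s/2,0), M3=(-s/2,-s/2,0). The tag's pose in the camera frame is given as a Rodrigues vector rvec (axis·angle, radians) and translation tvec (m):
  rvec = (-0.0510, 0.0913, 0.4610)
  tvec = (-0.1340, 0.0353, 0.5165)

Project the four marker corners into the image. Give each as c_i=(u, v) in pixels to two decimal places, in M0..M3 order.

Intrinsics K: fx=570.1, fy=473.1, cx=301.9, cy=225.6
Marker side s = 0.179 m; corners in marker frame (Z=0):
  M0 = (-0.0895, +0.0895, 0)
  M1 = (+0.0895, +0.0895, 0)
  M2 = (+0.0895, -0.0895, 0)
  M3 = (-0.0895, -0.0895, 0)
rvec = (-0.0510, 0.0913, 0.4610), |rvec| = θ = 0.47271 rad = 27.084°
Rodrigues: sinθ=0.45530, 1−cosθ=0.10966; R = I + sinθ·[k]× + (1−cosθ)·[k]×²:
    [+0.89161 -0.44631 +0.07640]
    [+0.44174 +0.89443 +0.06978]
    [-0.09948 -0.02847 +0.99463]
t = (-0.1340, 0.0353, 0.5165) m
M0: Pc = R·M0+t = (-0.25374, +0.07582, +0.52286); u = 570.1·(-0.25374)/0.52286 + 301.9 = 25.2282, v = 473.1·(+0.07582)/0.52286 + 225.6 = 294.2011
M1: Pc = R·M1+t = (-0.09415, +0.15489, +0.50505); u = 570.1·(-0.09415)/0.50505 + 301.9 = 195.6289, v = 473.1·(+0.15489)/0.50505 + 225.6 = 370.6886
M2: Pc = R·M2+t = (-0.01426, -0.00522, +0.51014); u = 570.1·(-0.01426)/0.51014 + 301.9 = 285.9683, v = 473.1·(-0.00522)/0.51014 + 225.6 = 220.7630
M3: Pc = R·M3+t = (-0.17385, -0.08429, +0.52795); u = 570.1·(-0.17385)/0.52795 + 301.9 = 114.1653, v = 473.1·(-0.08429)/0.52795 + 225.6 = 150.0702

c0=(25.23, 294.20) c1=(195.63, 370.69) c2=(285.97, 220.76) c3=(114.17, 150.07)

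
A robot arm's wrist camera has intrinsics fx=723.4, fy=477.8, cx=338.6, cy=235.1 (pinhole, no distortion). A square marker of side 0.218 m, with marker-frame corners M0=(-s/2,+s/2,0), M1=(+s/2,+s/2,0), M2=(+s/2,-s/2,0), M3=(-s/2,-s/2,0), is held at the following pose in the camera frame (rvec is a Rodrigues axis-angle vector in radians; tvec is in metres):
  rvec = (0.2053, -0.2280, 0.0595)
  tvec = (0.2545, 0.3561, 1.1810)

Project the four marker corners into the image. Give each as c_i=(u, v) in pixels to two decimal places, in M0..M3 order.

c0=(424.38, 421.31) c1=(545.82, 416.69) c2=(564.14, 337.30) c3=(438.96, 338.58)

Intrinsics K: fx=723.4, fy=477.8, cx=338.6, cy=235.1
Marker side s = 0.218 m; corners in marker frame (Z=0):
  M0 = (-0.1090, +0.1090, 0)
  M1 = (+0.1090, +0.1090, 0)
  M2 = (+0.1090, -0.1090, 0)
  M3 = (-0.1090, -0.1090, 0)
rvec = (0.2053, -0.2280, 0.0595), |rvec| = θ = 0.31253 rad = 17.906°
Rodrigues: sinθ=0.30746, 1−cosθ=0.04844; R = I + sinθ·[k]× + (1−cosθ)·[k]×²:
    [+0.97246 -0.08175 -0.21825]
    [+0.03532 +0.97734 -0.20870]
    [+0.23036 +0.19525 +0.95332]
t = (0.2545, 0.3561, 1.1810) m
M0: Pc = R·M0+t = (+0.13959, +0.45878, +1.17717); u = 723.4·(+0.13959)/1.17717 + 338.6 = 424.3818, v = 477.8·(+0.45878)/1.17717 + 235.1 = 421.3133
M1: Pc = R·M1+t = (+0.35159, +0.46648, +1.22739); u = 723.4·(+0.35159)/1.22739 + 338.6 = 545.8187, v = 477.8·(+0.46648)/1.22739 + 235.1 = 416.6918
M2: Pc = R·M2+t = (+0.36941, +0.25342, +1.18483); u = 723.4·(+0.36941)/1.18483 + 338.6 = 564.1439, v = 477.8·(+0.25342)/1.18483 + 235.1 = 337.2955
M3: Pc = R·M3+t = (+0.15741, +0.24572, +1.13461); u = 723.4·(+0.15741)/1.13461 + 338.6 = 438.9624, v = 477.8·(+0.24572)/1.13461 + 235.1 = 338.5761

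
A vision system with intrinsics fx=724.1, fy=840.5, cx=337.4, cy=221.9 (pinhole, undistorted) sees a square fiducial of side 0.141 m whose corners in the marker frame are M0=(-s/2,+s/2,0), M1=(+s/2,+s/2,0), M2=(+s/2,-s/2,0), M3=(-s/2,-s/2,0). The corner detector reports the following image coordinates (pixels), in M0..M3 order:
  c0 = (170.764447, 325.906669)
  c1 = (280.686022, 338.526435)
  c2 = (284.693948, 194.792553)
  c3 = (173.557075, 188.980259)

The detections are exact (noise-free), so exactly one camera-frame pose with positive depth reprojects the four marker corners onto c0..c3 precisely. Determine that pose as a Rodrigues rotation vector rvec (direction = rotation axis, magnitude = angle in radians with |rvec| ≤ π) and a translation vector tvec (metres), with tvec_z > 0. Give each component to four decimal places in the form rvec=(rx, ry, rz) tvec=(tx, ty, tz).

rvec=(0.0507, 0.2988, 0.0447) tvec=(-0.1293, 0.0404, 0.8408)

Intrinsics K: fx=724.1, fy=840.5, cx=337.4, cy=221.9
Marker side s = 0.141 m; corners in marker frame (Z=0):
  M0 = (-0.0705, +0.0705, 0)
  M1 = (+0.0705, +0.0705, 0)
  M2 = (+0.0705, -0.0705, 0)
  M3 = (-0.0705, -0.0705, 0)
Detected image corners:
  c0 = (170.764447, 325.906669) px
  c1 = (280.686022, 338.526435) px
  c2 = (284.693948, 194.792553) px
  c3 = (173.557075, 188.980259) px
Planar DLT: solve 8×8 A·h = b for H (H[2,2]=1):
  H  [+704.62551 -8.71279 +226.05965]
  H  [-25.83878 +1012.28197 +262.27099]
  H  [-0.34846 +0.06726 +1.00000]
B = K⁻¹H; ‖b₁‖=1.189319, ‖b₂‖=1.189319; λ = 2/(‖b₁‖+‖b₂‖) = 0.840817, sign → tz>0 ⇒ λ=+0.840817
r₁ = λ·B[:,0] = (+0.95473,+0.05150,-0.29299); r₂ = λ·B[:,1] = (-0.03647,+0.99773,+0.05655)
r₃ = r₁×r₂ = (+0.29524,-0.04331,+0.95444); SVD([r₁ r₂ r₃]) → R = UVᵀ:
  R  [+0.95473 -0.03647 +0.29524]
  R  [+0.05150 +0.99773 -0.04331]
  R  [-0.29299 +0.05655 +0.95444]
t = (-0.12929, +0.04039, +0.84082) m
tr R = 2.906900; θ = arccos((tr R − 1)/2) = 0.306319 rad = 17.551°
axis k = ((R−Rᵀ)₃₂, (R−Rᵀ)₁₃, (R−Rᵀ)₂₁) / (2 sinθ) = (+0.165581, +0.975349, +0.145868)
rvec = θ·k = (+0.050721, +0.298768, +0.044682)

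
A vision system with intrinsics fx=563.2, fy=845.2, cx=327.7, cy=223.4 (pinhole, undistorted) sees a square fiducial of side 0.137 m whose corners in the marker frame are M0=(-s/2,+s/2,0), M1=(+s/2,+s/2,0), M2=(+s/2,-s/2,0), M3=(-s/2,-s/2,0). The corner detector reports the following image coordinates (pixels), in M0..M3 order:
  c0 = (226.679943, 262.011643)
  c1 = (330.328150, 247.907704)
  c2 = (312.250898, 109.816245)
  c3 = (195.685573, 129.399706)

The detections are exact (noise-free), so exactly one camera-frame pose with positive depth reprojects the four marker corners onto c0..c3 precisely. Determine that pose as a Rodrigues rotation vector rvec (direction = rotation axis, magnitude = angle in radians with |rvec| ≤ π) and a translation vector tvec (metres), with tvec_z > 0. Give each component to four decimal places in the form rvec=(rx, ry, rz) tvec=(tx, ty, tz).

Intrinsics K: fx=563.2, fy=845.2, cx=327.7, cy=223.4
Marker side s = 0.137 m; corners in marker frame (Z=0):
  M0 = (-0.0685, +0.0685, 0)
  M1 = (+0.0685, +0.0685, 0)
  M2 = (+0.0685, -0.0685, 0)
  M3 = (-0.0685, -0.0685, 0)
Detected image corners:
  c0 = (226.679943, 262.011643) px
  c1 = (330.328150, 247.907704) px
  c2 = (312.250898, 109.816245) px
  c3 = (195.685573, 129.399706) px
Planar DLT: solve 8×8 A·h = b for H (H[2,2]=1):
  H  [+751.85661 +418.57457 +266.29688]
  H  [-156.14781 +1155.76211 +191.54947]
  H  [-0.18384 +0.89728 +1.00000]
B = K⁻¹H; ‖b₁‖=1.459975, ‖b₂‖=1.459975; λ = 2/(‖b₁‖+‖b₂‖) = 0.684943, sign → tz>0 ⇒ λ=+0.684943
r₁ = λ·B[:,0] = (+0.98765,-0.09326,-0.12592); r₂ = λ·B[:,1] = (+0.15146,+0.77418,+0.61458)
r₃ = r₁×r₂ = (+0.04017,-0.62606,+0.77874); SVD([r₁ r₂ r₃]) → R = UVᵀ:
  R  [+0.98765 +0.15146 +0.04017]
  R  [-0.09326 +0.77418 -0.62606]
  R  [-0.12592 +0.61458 +0.77874]
t = (-0.07468, -0.02581, +0.68494) m
tr R = 2.540560; θ = arccos((tr R − 1)/2) = 0.691516 rad = 39.621°
axis k = ((R−Rᵀ)₃₂, (R−Rᵀ)₁₃, (R−Rᵀ)₂₁) / (2 sinθ) = (+0.972742, +0.130224, -0.191872)
rvec = θ·k = (+0.672667, +0.090052, -0.132683)

rvec=(0.6727, 0.0901, -0.1327) tvec=(-0.0747, -0.0258, 0.6849)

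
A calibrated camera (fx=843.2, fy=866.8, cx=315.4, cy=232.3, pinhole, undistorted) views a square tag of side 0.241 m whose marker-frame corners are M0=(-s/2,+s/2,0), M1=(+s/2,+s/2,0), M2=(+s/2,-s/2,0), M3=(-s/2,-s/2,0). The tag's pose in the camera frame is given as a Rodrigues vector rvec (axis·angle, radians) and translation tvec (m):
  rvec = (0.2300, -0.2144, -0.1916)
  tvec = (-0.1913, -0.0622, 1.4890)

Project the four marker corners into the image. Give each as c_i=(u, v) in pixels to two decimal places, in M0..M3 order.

c0=(153.49, 277.77) c1=(284.71, 247.74) c2=(261.15, 113.65) c3=(123.79, 140.69)

Intrinsics K: fx=843.2, fy=866.8, cx=315.4, cy=232.3
Marker side s = 0.241 m; corners in marker frame (Z=0):
  M0 = (-0.1205, +0.1205, 0)
  M1 = (+0.1205, +0.1205, 0)
  M2 = (+0.1205, -0.1205, 0)
  M3 = (-0.1205, -0.1205, 0)
rvec = (0.2300, -0.2144, -0.1916), |rvec| = θ = 0.36821 rad = 21.097°
Rodrigues: sinθ=0.35995, 1−cosθ=0.06703; R = I + sinθ·[k]× + (1−cosθ)·[k]×²:
    [+0.95913 +0.16292 -0.23137]
    [-0.21168 +0.95570 -0.20453]
    [+0.18780 +0.24515 +0.95112]
t = (-0.1913, -0.0622, 1.4890) m
M0: Pc = R·M0+t = (-0.28724, +0.07847, +1.49591); u = 843.2·(-0.28724)/1.49591 + 315.4 = 153.4898, v = 866.8·(+0.07847)/1.49591 + 232.3 = 277.7686
M1: Pc = R·M1+t = (-0.05609, +0.02745, +1.54117); u = 843.2·(-0.05609)/1.54117 + 315.4 = 284.7104, v = 866.8·(+0.02745)/1.54117 + 232.3 = 247.7412
M2: Pc = R·M2+t = (-0.09536, -0.20287, +1.48209); u = 843.2·(-0.09536)/1.48209 + 315.4 = 261.1487, v = 866.8·(-0.20287)/1.48209 + 232.3 = 113.6521
M3: Pc = R·M3+t = (-0.32651, -0.15185, +1.43683); u = 843.2·(-0.32651)/1.43683 + 315.4 = 123.7904, v = 866.8·(-0.15185)/1.43683 + 232.3 = 140.6904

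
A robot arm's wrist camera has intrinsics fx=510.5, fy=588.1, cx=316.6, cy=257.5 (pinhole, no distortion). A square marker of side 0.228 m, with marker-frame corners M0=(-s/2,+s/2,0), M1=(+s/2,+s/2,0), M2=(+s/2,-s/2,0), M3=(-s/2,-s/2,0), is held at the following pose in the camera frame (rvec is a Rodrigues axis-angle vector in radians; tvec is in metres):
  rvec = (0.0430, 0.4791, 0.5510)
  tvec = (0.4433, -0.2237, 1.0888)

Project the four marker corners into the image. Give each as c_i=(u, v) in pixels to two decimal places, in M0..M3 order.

Intrinsics K: fx=510.5, fy=588.1, cx=316.6, cy=257.5
Marker side s = 0.228 m; corners in marker frame (Z=0):
  M0 = (-0.1140, +0.1140, 0)
  M1 = (+0.1140, +0.1140, 0)
  M2 = (+0.1140, -0.1140, 0)
  M3 = (-0.1140, -0.1140, 0)
rvec = (0.0430, 0.4791, 0.5510), |rvec| = θ = 0.73143 rad = 41.908°
Rodrigues: sinθ=0.66793, 1−cosθ=0.25578; R = I + sinθ·[k]× + (1−cosθ)·[k]×²:
    [+0.74511 -0.49332 +0.44884]
    [+0.51302 +0.85396 +0.08694]
    [-0.42618 +0.16548 +0.88937]
t = (0.4433, -0.2237, 1.0888) m
M0: Pc = R·M0+t = (+0.30212, -0.18483, +1.15625); u = 510.5·(+0.30212)/1.15625 + 316.6 = 449.9900, v = 588.1·(-0.18483)/1.15625 + 257.5 = 163.4893
M1: Pc = R·M1+t = (+0.47200, -0.06786, +1.05908); u = 510.5·(+0.47200)/1.05908 + 316.6 = 544.1163, v = 588.1·(-0.06786)/1.05908 + 257.5 = 219.8155
M2: Pc = R·M2+t = (+0.58448, -0.26257, +1.02135); u = 510.5·(+0.58448)/1.02135 + 316.6 = 608.7398, v = 588.1·(-0.26257)/1.02135 + 257.5 = 106.3118
M3: Pc = R·M3+t = (+0.41460, -0.37954, +1.11852); u = 510.5·(+0.41460)/1.11852 + 316.6 = 505.8245, v = 588.1·(-0.37954)/1.11852 + 257.5 = 57.9461

c0=(449.99, 163.49) c1=(544.12, 219.82) c2=(608.74, 106.31) c3=(505.82, 57.95)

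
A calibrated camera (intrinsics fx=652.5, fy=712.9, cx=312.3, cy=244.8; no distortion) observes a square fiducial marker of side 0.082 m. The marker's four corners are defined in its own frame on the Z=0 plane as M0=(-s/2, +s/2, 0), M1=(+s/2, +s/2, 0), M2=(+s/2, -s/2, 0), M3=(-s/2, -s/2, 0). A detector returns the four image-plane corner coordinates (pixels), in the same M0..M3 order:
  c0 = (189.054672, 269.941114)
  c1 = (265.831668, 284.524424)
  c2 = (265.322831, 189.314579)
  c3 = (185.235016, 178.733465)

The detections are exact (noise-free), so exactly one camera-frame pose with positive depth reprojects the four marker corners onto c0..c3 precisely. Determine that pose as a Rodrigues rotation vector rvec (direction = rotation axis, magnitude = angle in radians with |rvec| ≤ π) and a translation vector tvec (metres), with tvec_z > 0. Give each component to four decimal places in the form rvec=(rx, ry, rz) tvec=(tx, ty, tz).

rvec=(0.3162, 0.3850, 0.0802) tvec=(-0.0797, -0.0112, 0.5988)

Intrinsics K: fx=652.5, fy=712.9, cx=312.3, cy=244.8
Marker side s = 0.082 m; corners in marker frame (Z=0):
  M0 = (-0.0410, +0.0410, 0)
  M1 = (+0.0410, +0.0410, 0)
  M2 = (+0.0410, -0.0410, 0)
  M3 = (-0.0410, -0.0410, 0)
Detected image corners:
  c0 = (189.054672, 269.941114) px
  c1 = (265.831668, 284.524424) px
  c2 = (265.322831, 189.314579) px
  c3 = (185.235016, 178.733465) px
Planar DLT: solve 8×8 A·h = b for H (H[2,2]=1):
  H  [+821.29077 +147.13193 +225.42739]
  H  [+16.67029 +1258.60916 +231.48987]
  H  [-0.59534 +0.53121 +1.00000]
B = K⁻¹H; ‖b₁‖=1.670064, ‖b₂‖=1.670064; λ = 2/(‖b₁‖+‖b₂‖) = 0.598779, sign → tz>0 ⇒ λ=+0.598779
r₁ = λ·B[:,0] = (+0.92429,+0.13641,-0.35648); r₂ = λ·B[:,1] = (-0.01722,+0.94791,+0.31808)
r₃ = r₁×r₂ = (+0.38130,-0.28786,+0.87849); SVD([r₁ r₂ r₃]) → R = UVᵀ:
  R  [+0.92429 -0.01722 +0.38130]
  R  [+0.13641 +0.94791 -0.28786]
  R  [-0.35648 +0.31808 +0.87849]
t = (-0.07972, -0.01118, +0.59878) m
tr R = 2.750691; θ = arccos((tr R − 1)/2) = 0.504646 rad = 28.914°
axis k = ((R−Rᵀ)₃₂, (R−Rᵀ)₁₃, (R−Rᵀ)₂₁) / (2 sinθ) = (+0.626620, +0.762959, +0.158876)
rvec = θ·k = (+0.316221, +0.385024, +0.080176)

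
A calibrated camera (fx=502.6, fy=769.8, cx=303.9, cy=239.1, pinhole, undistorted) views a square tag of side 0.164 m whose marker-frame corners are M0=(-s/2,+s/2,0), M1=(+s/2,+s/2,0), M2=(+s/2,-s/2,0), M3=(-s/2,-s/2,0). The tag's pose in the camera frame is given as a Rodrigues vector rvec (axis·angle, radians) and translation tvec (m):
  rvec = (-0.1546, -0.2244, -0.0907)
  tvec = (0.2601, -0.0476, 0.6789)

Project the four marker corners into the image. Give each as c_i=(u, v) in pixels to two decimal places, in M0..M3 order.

c0=(450.56, 285.41) c1=(559.22, 269.59) c2=(538.42, 93.44) c3=(432.37, 98.89)

Intrinsics K: fx=502.6, fy=769.8, cx=303.9, cy=239.1
Marker side s = 0.164 m; corners in marker frame (Z=0):
  M0 = (-0.0820, +0.0820, 0)
  M1 = (+0.0820, +0.0820, 0)
  M2 = (+0.0820, -0.0820, 0)
  M3 = (-0.0820, -0.0820, 0)
rvec = (-0.1546, -0.2244, -0.0907), |rvec| = θ = 0.28720 rad = 16.455°
Rodrigues: sinθ=0.28327, 1−cosθ=0.04096; R = I + sinθ·[k]× + (1−cosθ)·[k]×²:
    [+0.97091 +0.10669 -0.21436]
    [-0.07223 +0.98405 +0.16259]
    [+0.22829 -0.14238 +0.96313]
t = (0.2601, -0.0476, 0.6789) m
M0: Pc = R·M0+t = (+0.18923, +0.03901, +0.64851); u = 502.6·(+0.18923)/0.64851 + 303.9 = 450.5585, v = 769.8·(+0.03901)/0.64851 + 239.1 = 285.4120
M1: Pc = R·M1+t = (+0.34846, +0.02717, +0.68594); u = 502.6·(+0.34846)/0.68594 + 303.9 = 559.2228, v = 769.8·(+0.02717)/0.68594 + 239.1 = 269.5902
M2: Pc = R·M2+t = (+0.33097, -0.13421, +0.70929); u = 502.6·(+0.33097)/0.70929 + 303.9 = 538.4199, v = 769.8·(-0.13421)/0.70929 + 239.1 = 93.4363
M3: Pc = R·M3+t = (+0.17174, -0.12237, +0.67186); u = 502.6·(+0.17174)/0.67186 + 303.9 = 432.3728, v = 769.8·(-0.12237)/0.67186 + 239.1 = 98.8919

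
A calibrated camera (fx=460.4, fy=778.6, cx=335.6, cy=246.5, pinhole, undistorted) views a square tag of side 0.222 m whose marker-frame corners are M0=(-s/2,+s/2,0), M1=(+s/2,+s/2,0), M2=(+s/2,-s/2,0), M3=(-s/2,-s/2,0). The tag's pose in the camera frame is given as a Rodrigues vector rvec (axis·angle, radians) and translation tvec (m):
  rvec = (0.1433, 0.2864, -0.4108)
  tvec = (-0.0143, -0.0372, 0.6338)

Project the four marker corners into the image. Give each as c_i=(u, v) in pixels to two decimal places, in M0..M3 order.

c0=(290.73, 367.25) c1=(433.03, 274.87) c2=(364.64, 10.50) c3=(225.50, 132.30)

Intrinsics K: fx=460.4, fy=778.6, cx=335.6, cy=246.5
Marker side s = 0.222 m; corners in marker frame (Z=0):
  M0 = (-0.1110, +0.1110, 0)
  M1 = (+0.1110, +0.1110, 0)
  M2 = (+0.1110, -0.1110, 0)
  M3 = (-0.1110, -0.1110, 0)
rvec = (0.1433, 0.2864, -0.4108), |rvec| = θ = 0.52088 rad = 29.844°
Rodrigues: sinθ=0.49764, 1−cosθ=0.13262; R = I + sinθ·[k]× + (1−cosθ)·[k]×²:
    [+0.87742 +0.41254 +0.24485]
    [-0.37241 +0.90747 -0.19442]
    [-0.30240 +0.07940 +0.94987]
t = (-0.0143, -0.0372, 0.6338) m
M0: Pc = R·M0+t = (-0.06590, +0.10487, +0.67618); u = 460.4·(-0.06590)/0.67618 + 335.6 = 290.7283, v = 778.6·(+0.10487)/0.67618 + 246.5 = 367.2518
M1: Pc = R·M1+t = (+0.12888, +0.02219, +0.60905); u = 460.4·(+0.12888)/0.60905 + 335.6 = 433.0286, v = 778.6·(+0.02219)/0.60905 + 246.5 = 274.8698
M2: Pc = R·M2+t = (+0.03730, -0.17927, +0.59142); u = 460.4·(+0.03730)/0.59142 + 335.6 = 364.6384, v = 778.6·(-0.17927)/0.59142 + 246.5 = 10.4958
M3: Pc = R·M3+t = (-0.15748, -0.09659, +0.65855); u = 460.4·(-0.15748)/0.65855 + 335.6 = 225.5010, v = 778.6·(-0.09659)/0.65855 + 246.5 = 132.3005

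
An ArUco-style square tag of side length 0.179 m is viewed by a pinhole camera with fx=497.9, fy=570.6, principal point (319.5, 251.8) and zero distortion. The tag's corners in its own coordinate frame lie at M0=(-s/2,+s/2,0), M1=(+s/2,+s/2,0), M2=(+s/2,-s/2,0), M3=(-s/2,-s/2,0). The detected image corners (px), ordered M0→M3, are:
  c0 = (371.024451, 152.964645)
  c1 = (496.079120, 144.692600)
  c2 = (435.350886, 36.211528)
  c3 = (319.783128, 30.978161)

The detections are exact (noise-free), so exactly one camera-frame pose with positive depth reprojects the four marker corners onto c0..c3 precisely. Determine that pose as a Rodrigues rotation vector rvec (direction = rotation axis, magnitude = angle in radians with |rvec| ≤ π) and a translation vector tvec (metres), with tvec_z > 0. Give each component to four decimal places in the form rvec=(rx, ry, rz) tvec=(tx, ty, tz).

rvec=(-0.5466, -0.3694, -0.2353) tvec=(0.1097, -0.1795, 0.6228)

Intrinsics K: fx=497.9, fy=570.6, cx=319.5, cy=251.8
Marker side s = 0.179 m; corners in marker frame (Z=0):
  M0 = (-0.0895, +0.0895, 0)
  M1 = (+0.0895, +0.0895, 0)
  M2 = (+0.0895, -0.0895, 0)
  M3 = (-0.0895, -0.0895, 0)
Detected image corners:
  c0 = (371.024451, 152.964645) px
  c1 = (496.079120, 144.692600) px
  c2 = (435.350886, 36.211528) px
  c3 = (319.783128, 30.978161) px
Planar DLT: solve 8×8 A·h = b for H (H[2,2]=1):
  H  [+931.95232 +13.91534 +407.17637]
  H  [+52.84287 +574.03025 +87.34855]
  H  [+0.64498 -0.74065 +1.00000]
B = K⁻¹H; ‖b₁‖=1.605708, ‖b₂‖=1.605708; λ = 2/(‖b₁‖+‖b₂‖) = 0.622778, sign → tz>0 ⇒ λ=+0.622778
r₁ = λ·B[:,0] = (+0.90794,-0.11958,+0.40168); r₂ = λ·B[:,1] = (+0.31340,+0.83007,-0.46126)
r₃ = r₁×r₂ = (-0.27827,+0.54468,+0.79113); SVD([r₁ r₂ r₃]) → R = UVᵀ:
  R  [+0.90794 +0.31340 -0.27827]
  R  [-0.11958 +0.83007 +0.54468]
  R  [+0.40168 -0.46126 +0.79113]
t = (+0.10967, -0.17949, +0.62278) m
tr R = 2.529142; θ = arccos((tr R − 1)/2) = 0.700421 rad = 40.131°
axis k = ((R−Rᵀ)₃₂, (R−Rᵀ)₁₃, (R−Rᵀ)₂₁) / (2 sinθ) = (-0.780359, -0.527468, -0.335882)
rvec = θ·k = (-0.546580, -0.369450, -0.235259)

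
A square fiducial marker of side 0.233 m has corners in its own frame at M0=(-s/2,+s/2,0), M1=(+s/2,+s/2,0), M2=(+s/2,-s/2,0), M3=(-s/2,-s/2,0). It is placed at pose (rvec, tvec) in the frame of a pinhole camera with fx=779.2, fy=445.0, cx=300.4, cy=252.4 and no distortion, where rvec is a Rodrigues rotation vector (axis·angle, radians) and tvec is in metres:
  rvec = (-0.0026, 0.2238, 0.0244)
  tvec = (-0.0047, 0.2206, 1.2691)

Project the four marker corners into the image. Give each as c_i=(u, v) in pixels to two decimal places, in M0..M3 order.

Intrinsics K: fx=779.2, fy=445.0, cx=300.4, cy=252.4
Marker side s = 0.233 m; corners in marker frame (Z=0):
  M0 = (-0.1165, +0.1165, 0)
  M1 = (+0.1165, +0.1165, 0)
  M2 = (+0.1165, -0.1165, 0)
  M3 = (-0.1165, -0.1165, 0)
rvec = (-0.0026, 0.2238, 0.0244), |rvec| = θ = 0.22514 rad = 12.900°
Rodrigues: sinθ=0.22324, 1−cosθ=0.02524; R = I + sinθ·[k]× + (1−cosθ)·[k]×²:
    [+0.97477 -0.02448 +0.22188]
    [+0.02390 +0.99970 +0.00530]
    [-0.22195 +0.00014 +0.97506]
t = (-0.0047, 0.2206, 1.2691) m
M0: Pc = R·M0+t = (-0.12111, +0.33428, +1.29497); u = 779.2·(-0.12111)/1.29497 + 300.4 = 227.5252, v = 445.0·(+0.33428)/1.29497 + 252.4 = 367.2709
M1: Pc = R·M1+t = (+0.10601, +0.33985, +1.24326); u = 779.2·(+0.10601)/1.24326 + 300.4 = 366.8393, v = 445.0·(+0.33985)/1.24326 + 252.4 = 374.0425
M2: Pc = R·M2+t = (+0.11171, +0.10692, +1.24323); u = 779.2·(+0.11171)/1.24323 + 300.4 = 370.4166, v = 445.0·(+0.10692)/1.24323 + 252.4 = 290.6708
M3: Pc = R·M3+t = (-0.11541, +0.10135, +1.29494); u = 779.2·(-0.11541)/1.29494 + 300.4 = 230.9560, v = 445.0·(+0.10135)/1.29494 + 252.4 = 287.2285

c0=(227.53, 367.27) c1=(366.84, 374.04) c2=(370.42, 290.67) c3=(230.96, 287.23)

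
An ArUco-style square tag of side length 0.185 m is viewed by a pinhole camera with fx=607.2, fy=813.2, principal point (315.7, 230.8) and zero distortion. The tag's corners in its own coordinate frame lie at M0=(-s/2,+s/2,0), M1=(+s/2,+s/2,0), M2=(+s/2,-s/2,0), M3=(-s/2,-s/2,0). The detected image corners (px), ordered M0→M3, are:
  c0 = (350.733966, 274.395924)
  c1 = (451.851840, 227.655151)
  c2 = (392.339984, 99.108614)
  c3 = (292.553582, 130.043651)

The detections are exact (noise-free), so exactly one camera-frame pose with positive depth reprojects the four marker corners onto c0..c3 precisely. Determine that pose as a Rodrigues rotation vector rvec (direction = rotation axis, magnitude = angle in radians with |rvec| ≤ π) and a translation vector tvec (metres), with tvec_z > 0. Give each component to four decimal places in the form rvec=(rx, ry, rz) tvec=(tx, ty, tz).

rvec=(-0.4528, -0.4196, -0.3813) tvec=(0.0851, -0.0567, 0.8982)

Intrinsics K: fx=607.2, fy=813.2, cx=315.7, cy=230.8
Marker side s = 0.185 m; corners in marker frame (Z=0):
  M0 = (-0.0925, +0.0925, 0)
  M1 = (+0.0925, +0.0925, 0)
  M2 = (+0.0925, -0.0925, 0)
  M3 = (-0.0925, -0.0925, 0)
Detected image corners:
  c0 = (350.733966, 274.395924) px
  c1 = (451.851840, 227.655151) px
  c2 = (392.339984, 99.108614) px
  c3 = (292.553582, 130.043651) px
Planar DLT: solve 8×8 A·h = b for H (H[2,2]=1):
  H  [+735.92619 +178.51549 +373.25914]
  H  [-113.54350 +666.81837 +179.49674]
  H  [+0.51918 -0.37579 +1.00000]
B = K⁻¹H; ‖b₁‖=1.113278, ‖b₂‖=1.113278; λ = 2/(‖b₁‖+‖b₂‖) = 0.898248, sign → tz>0 ⇒ λ=+0.898248
r₁ = λ·B[:,0] = (+0.84621,-0.25778,+0.46635); r₂ = λ·B[:,1] = (+0.43959,+0.83236,-0.33755)
r₃ = r₁×r₂ = (-0.30116,+0.49064,+0.81766); SVD([r₁ r₂ r₃]) → R = UVᵀ:
  R  [+0.84621 +0.43959 -0.30116]
  R  [-0.25778 +0.83236 +0.49064]
  R  [+0.46635 -0.33755 +0.81766]
t = (+0.08515, -0.05667, +0.89825) m
tr R = 2.496233; θ = arccos((tr R − 1)/2) = 0.725577 rad = 41.573°
axis k = ((R−Rᵀ)₃₂, (R−Rᵀ)₁₃, (R−Rᵀ)₂₁) / (2 sinθ) = (-0.624045, -0.578321, -0.525464)
rvec = θ·k = (-0.452793, -0.419617, -0.381265)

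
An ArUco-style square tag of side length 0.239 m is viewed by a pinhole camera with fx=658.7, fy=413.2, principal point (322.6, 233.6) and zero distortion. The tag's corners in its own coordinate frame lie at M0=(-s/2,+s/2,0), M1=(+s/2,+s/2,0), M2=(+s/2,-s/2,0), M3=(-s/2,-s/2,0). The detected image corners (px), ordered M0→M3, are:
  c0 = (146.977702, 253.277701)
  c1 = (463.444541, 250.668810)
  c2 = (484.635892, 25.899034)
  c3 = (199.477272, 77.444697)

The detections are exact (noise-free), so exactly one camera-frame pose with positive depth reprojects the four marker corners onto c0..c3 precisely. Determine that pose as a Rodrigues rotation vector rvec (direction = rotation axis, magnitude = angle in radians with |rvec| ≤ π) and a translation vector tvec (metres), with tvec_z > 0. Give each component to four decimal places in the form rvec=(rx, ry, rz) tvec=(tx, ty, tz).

Intrinsics K: fx=658.7, fy=413.2, cx=322.6, cy=233.6
Marker side s = 0.239 m; corners in marker frame (Z=0):
  M0 = (-0.1195, +0.1195, 0)
  M1 = (+0.1195, +0.1195, 0)
  M2 = (+0.1195, -0.1195, 0)
  M3 = (-0.1195, -0.1195, 0)
Detected image corners:
  c0 = (146.977702, 253.277701) px
  c1 = (463.444541, 250.668810) px
  c2 = (484.635892, 25.899034) px
  c3 = (199.477272, 77.444697) px
Planar DLT: solve 8×8 A·h = b for H (H[2,2]=1):
  H  [+898.39347 -347.28183 +305.13043]
  H  [-287.16955 +738.07381 +146.77782]
  H  [-1.09931 -0.57013 +1.00000]
B = K⁻¹H; ‖b₁‖=2.198308, ‖b₂‖=2.198308; λ = 2/(‖b₁‖+‖b₂‖) = 0.454895, sign → tz>0 ⇒ λ=+0.454895
r₁ = λ·B[:,0] = (+0.86534,-0.03343,-0.50007); r₂ = λ·B[:,1] = (-0.11281,+0.95917,-0.25935)
r₃ = r₁×r₂ = (+0.48833,+0.28084,+0.82624); SVD([r₁ r₂ r₃]) → R = UVᵀ:
  R  [+0.86534 -0.11281 +0.48833]
  R  [-0.03343 +0.95917 +0.28084]
  R  [-0.50007 -0.25935 +0.82624]
t = (-0.01206, -0.09558, +0.45490) m
tr R = 2.650747; θ = arccos((tr R − 1)/2) = 0.599933 rad = 34.374°
axis k = ((R−Rᵀ)₃₂, (R−Rᵀ)₁₃, (R−Rᵀ)₂₁) / (2 sinθ) = (-0.478391, +0.875328, +0.070299)
rvec = θ·k = (-0.287003, +0.525139, +0.042175)

rvec=(-0.2870, 0.5251, 0.0422) tvec=(-0.0121, -0.0956, 0.4549)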